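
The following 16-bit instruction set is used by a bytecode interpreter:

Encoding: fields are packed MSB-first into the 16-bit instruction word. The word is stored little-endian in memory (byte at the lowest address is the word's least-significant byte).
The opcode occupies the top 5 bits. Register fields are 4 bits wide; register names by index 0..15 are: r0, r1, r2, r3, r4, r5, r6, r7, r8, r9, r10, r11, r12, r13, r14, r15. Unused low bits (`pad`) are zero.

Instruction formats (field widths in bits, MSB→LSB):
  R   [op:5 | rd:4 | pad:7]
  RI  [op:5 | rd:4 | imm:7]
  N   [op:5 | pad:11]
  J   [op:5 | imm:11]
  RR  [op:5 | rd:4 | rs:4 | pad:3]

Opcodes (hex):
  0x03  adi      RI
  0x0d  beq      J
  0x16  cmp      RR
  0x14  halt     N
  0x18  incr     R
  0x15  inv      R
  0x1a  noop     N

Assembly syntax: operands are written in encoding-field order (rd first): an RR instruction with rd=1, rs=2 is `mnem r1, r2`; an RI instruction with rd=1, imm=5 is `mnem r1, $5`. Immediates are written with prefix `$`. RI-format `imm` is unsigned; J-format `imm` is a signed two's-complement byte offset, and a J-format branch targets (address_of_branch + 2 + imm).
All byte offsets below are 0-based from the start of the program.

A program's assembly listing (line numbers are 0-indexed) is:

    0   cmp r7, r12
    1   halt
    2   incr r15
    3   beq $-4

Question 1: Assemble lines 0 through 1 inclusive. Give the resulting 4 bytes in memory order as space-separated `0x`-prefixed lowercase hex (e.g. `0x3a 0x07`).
line 0 (cmp): pack op=0x16:5|rd=7:4|rs=12:4|pad=0:3 = 0xb3e0; little→ e0 b3
line 1 (halt): pack op=0x14:5|pad=0:11 = 0xa000; little→ 00 a0

0xe0 0xb3 0x00 0xa0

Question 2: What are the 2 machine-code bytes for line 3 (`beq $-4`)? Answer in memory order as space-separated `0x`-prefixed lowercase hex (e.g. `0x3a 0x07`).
3. beq fields op=0xd:5|imm=-4:11 → word 6ffch → fc 6f

0xfc 0x6f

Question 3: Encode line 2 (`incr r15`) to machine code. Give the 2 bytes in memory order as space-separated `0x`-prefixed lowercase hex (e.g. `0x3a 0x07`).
0x80 0xc7

2. incr fields op=0x18:5|rd=15:4|pad=0:7 → word c780h → 80 c7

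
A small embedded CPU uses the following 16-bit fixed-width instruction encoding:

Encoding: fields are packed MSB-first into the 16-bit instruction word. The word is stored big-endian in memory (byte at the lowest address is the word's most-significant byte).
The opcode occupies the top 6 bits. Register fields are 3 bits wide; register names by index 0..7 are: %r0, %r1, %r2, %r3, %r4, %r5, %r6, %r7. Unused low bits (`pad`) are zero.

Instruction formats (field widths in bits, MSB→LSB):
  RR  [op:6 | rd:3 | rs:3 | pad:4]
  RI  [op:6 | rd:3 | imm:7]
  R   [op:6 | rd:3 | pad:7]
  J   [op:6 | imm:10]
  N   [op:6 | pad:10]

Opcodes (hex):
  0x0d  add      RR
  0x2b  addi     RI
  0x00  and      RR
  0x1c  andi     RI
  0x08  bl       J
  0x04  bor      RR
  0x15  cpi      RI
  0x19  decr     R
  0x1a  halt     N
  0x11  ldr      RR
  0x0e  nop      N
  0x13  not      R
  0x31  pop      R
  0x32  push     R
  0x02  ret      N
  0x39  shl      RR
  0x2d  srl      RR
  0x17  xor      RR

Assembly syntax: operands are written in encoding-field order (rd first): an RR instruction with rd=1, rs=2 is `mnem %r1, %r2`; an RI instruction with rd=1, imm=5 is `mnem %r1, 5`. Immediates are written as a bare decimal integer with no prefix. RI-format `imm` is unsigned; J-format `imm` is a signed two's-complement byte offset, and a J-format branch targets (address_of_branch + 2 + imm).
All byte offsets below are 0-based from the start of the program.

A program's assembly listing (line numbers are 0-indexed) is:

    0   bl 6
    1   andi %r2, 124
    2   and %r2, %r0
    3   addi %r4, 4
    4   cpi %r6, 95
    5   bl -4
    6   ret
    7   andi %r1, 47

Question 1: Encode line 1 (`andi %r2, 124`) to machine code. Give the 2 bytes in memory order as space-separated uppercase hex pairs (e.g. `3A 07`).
71 7C

1. andi fields op=0x1c:6|rd=2:3|imm=124:7 → word 717ch → 71 7c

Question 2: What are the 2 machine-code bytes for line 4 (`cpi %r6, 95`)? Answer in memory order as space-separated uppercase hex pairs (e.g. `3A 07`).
57 5F

4. cpi fields op=0x15:6|rd=6:3|imm=95:7 → word 575fh → 57 5f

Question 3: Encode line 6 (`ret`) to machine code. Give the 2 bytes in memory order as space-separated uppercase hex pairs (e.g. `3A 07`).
L6: ret op=0x2:6|pad=0:10 ⇒ 0x0800 ⇒ big 08 00

08 00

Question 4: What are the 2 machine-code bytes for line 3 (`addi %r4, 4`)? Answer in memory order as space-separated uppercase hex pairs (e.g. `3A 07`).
AE 04

L3: addi op=0x2b:6|rd=4:3|imm=4:7 ⇒ 0xae04 ⇒ big ae 04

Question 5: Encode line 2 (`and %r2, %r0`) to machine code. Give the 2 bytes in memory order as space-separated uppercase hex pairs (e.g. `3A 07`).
01 00

L2: and op=0x0:6|rd=2:3|rs=0:3|pad=0:4 ⇒ 0x0100 ⇒ big 01 00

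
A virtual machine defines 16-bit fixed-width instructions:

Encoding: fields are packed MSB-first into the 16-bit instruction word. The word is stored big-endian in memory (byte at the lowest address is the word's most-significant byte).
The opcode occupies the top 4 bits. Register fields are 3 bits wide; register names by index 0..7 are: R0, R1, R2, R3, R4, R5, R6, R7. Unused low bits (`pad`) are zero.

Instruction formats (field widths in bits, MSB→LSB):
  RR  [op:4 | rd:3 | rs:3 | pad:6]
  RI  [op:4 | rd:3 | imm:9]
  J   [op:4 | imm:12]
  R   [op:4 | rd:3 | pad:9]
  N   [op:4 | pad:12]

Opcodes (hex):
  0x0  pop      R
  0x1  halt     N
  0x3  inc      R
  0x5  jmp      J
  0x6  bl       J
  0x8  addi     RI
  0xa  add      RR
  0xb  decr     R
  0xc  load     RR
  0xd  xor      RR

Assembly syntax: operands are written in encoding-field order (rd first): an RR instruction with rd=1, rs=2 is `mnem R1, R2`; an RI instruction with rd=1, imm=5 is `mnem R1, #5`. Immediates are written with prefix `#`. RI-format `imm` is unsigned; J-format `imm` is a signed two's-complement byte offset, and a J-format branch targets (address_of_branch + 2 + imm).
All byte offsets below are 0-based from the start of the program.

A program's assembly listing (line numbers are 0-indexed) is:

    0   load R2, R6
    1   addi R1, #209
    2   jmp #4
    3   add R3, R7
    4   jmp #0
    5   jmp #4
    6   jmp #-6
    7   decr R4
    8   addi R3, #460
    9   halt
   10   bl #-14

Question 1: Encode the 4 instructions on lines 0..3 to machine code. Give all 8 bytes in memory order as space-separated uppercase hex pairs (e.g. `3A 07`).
C5 80 82 D1 50 04 A7 C0

L0: load op=0xc:4|rd=2:3|rs=6:3|pad=0:6 ⇒ 0xc580 ⇒ big c5 80
L1: addi op=0x8:4|rd=1:3|imm=209:9 ⇒ 0x82d1 ⇒ big 82 d1
L2: jmp op=0x5:4|imm=4:12 ⇒ 0x5004 ⇒ big 50 04
L3: add op=0xa:4|rd=3:3|rs=7:3|pad=0:6 ⇒ 0xa7c0 ⇒ big a7 c0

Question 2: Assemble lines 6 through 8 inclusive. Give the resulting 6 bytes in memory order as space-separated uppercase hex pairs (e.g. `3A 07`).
5F FA B8 00 87 CC

L6: jmp op=0x5:4|imm=-6:12 ⇒ 0x5ffa ⇒ big 5f fa
L7: decr op=0xb:4|rd=4:3|pad=0:9 ⇒ 0xb800 ⇒ big b8 00
L8: addi op=0x8:4|rd=3:3|imm=460:9 ⇒ 0x87cc ⇒ big 87 cc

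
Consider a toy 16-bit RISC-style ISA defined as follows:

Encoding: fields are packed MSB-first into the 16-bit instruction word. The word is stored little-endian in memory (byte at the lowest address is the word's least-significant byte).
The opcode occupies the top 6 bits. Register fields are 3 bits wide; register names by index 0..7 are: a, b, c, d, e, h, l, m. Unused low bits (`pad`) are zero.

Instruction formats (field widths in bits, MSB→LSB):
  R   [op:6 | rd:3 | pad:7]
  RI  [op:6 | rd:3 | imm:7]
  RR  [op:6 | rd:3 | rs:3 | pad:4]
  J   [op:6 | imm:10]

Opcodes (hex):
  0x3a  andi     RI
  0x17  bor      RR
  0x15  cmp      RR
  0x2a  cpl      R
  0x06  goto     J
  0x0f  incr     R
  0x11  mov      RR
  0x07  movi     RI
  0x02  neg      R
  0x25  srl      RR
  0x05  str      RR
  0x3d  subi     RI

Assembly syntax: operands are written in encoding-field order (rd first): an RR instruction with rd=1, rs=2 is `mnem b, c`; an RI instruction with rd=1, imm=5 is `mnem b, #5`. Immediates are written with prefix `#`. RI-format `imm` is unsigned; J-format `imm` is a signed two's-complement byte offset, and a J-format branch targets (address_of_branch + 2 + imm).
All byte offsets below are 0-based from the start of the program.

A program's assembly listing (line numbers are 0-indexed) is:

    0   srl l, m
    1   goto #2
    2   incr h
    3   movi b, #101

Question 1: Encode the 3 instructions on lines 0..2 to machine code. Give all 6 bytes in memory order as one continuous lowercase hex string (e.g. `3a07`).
line 0 (srl): pack op=0x25:6|rd=6:3|rs=7:3|pad=0:4 = 0x9770; little→ 70 97
line 1 (goto): pack op=0x6:6|imm=2:10 = 0x1802; little→ 02 18
line 2 (incr): pack op=0xf:6|rd=5:3|pad=0:7 = 0x3e80; little→ 80 3e

70970218803e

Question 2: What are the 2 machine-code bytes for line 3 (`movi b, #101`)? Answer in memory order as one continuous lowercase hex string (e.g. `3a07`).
line 3 (movi): pack op=0x7:6|rd=1:3|imm=101:7 = 0x1ce5; little→ e5 1c

e51c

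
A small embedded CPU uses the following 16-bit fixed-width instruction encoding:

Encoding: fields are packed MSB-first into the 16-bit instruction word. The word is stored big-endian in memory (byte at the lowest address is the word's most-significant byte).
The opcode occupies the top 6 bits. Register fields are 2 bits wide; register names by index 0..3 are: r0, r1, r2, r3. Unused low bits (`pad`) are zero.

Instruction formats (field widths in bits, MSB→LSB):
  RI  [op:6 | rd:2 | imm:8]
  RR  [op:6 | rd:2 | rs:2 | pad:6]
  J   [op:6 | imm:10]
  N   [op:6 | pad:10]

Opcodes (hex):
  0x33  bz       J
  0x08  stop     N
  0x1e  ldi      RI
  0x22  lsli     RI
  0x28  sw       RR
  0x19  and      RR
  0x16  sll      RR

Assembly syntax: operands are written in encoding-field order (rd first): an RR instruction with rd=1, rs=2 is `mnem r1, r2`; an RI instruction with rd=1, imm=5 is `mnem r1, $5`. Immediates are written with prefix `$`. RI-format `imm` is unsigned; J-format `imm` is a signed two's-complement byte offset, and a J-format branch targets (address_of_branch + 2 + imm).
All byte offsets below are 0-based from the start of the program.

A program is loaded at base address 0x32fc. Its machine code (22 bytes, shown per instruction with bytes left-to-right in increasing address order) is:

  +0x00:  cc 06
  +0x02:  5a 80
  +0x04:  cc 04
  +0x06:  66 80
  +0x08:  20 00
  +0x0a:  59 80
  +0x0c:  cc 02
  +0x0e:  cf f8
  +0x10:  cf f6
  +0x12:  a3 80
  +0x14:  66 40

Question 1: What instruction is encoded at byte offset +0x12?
off 0x12: read a3 80 as big → 0xa380
  opcode bits[15:10]=0x28: sw/RR
  rd@[9:8]=0x3 ⇒ r3
  rs@[7:6]=0x2 ⇒ r2

sw r3, r2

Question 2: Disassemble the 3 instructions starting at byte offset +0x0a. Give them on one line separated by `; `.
sll r1, r2; bz $2; bz $-8

@+0a  big-endian(59 80) = 0x5980
  opcode bits[15:10]=0x16: sll/RR
  rd: (w>>8)&0x3=0x1 → r1
  rs: (w>>6)&0x3=0x2 → r2
@+0c  big-endian(cc 02) = 0xcc02
  opcode bits[15:10]=0x33: bz/J
  imm: (w>>0)&0x3ff=0x2 → $2
@+0e  big-endian(cf f8) = 0xcff8
  opcode bits[15:10]=0x33: bz/J
  imm: (w>>0)&0x3ff=0x3f8 (s10→-8) → $-8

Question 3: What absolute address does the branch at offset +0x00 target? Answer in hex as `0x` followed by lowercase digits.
[00] cc 06 → 0xcc06
  top 6b → 0x33 → bz [J]
  imm: (w>>0)&0x3ff=0x6 → $6
  target = base 0x32fc + off 0x00 + 2 + imm 6 = 0x3304

0x3304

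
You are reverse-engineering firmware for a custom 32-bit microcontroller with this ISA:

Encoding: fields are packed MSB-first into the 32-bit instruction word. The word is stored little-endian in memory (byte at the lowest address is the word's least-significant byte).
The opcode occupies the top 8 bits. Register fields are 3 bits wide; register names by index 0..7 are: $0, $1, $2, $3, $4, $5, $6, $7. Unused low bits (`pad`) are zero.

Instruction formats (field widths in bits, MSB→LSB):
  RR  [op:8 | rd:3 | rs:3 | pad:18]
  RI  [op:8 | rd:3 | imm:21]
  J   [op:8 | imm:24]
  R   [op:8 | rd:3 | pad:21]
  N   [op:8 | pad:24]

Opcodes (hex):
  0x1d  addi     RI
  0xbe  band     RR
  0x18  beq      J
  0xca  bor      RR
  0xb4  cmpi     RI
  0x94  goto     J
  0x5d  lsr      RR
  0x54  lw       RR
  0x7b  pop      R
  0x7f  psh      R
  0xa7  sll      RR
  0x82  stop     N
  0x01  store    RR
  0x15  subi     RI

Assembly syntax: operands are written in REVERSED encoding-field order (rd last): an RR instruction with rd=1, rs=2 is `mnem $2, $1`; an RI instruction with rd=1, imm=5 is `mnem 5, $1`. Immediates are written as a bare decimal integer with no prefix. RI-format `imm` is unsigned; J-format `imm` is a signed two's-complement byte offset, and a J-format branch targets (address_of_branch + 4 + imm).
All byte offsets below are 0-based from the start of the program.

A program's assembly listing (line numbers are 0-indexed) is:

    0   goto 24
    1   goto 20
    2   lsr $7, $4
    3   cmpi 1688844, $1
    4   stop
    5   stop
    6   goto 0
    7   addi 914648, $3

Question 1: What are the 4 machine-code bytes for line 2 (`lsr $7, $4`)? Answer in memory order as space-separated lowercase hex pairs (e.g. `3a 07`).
line 2 (lsr): pack op=0x5d:8|rd=4:3|rs=7:3|pad=0:18 = 0x5d9c0000; little→ 00 00 9c 5d

00 00 9c 5d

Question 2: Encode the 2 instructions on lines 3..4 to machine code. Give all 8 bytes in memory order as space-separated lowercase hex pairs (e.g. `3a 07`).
L3: cmpi op=0xb4:8|rd=1:3|imm=1688844:21 ⇒ 0xb439c50c ⇒ little 0c c5 39 b4
L4: stop op=0x82:8|pad=0:24 ⇒ 0x82000000 ⇒ little 00 00 00 82

0c c5 39 b4 00 00 00 82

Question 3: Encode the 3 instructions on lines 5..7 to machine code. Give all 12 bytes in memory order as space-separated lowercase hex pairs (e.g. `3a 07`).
00 00 00 82 00 00 00 94 d8 f4 6d 1d

L5: stop op=0x82:8|pad=0:24 ⇒ 0x82000000 ⇒ little 00 00 00 82
L6: goto op=0x94:8|imm=0:24 ⇒ 0x94000000 ⇒ little 00 00 00 94
L7: addi op=0x1d:8|rd=3:3|imm=914648:21 ⇒ 0x1d6df4d8 ⇒ little d8 f4 6d 1d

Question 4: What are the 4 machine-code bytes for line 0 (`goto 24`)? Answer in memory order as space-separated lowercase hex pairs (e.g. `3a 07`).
line 0 (goto): pack op=0x94:8|imm=24:24 = 0x94000018; little→ 18 00 00 94

18 00 00 94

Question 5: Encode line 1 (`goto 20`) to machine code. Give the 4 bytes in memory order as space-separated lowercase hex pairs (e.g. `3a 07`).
1. goto fields op=0x94:8|imm=20:24 → word 94000014h → 14 00 00 94

14 00 00 94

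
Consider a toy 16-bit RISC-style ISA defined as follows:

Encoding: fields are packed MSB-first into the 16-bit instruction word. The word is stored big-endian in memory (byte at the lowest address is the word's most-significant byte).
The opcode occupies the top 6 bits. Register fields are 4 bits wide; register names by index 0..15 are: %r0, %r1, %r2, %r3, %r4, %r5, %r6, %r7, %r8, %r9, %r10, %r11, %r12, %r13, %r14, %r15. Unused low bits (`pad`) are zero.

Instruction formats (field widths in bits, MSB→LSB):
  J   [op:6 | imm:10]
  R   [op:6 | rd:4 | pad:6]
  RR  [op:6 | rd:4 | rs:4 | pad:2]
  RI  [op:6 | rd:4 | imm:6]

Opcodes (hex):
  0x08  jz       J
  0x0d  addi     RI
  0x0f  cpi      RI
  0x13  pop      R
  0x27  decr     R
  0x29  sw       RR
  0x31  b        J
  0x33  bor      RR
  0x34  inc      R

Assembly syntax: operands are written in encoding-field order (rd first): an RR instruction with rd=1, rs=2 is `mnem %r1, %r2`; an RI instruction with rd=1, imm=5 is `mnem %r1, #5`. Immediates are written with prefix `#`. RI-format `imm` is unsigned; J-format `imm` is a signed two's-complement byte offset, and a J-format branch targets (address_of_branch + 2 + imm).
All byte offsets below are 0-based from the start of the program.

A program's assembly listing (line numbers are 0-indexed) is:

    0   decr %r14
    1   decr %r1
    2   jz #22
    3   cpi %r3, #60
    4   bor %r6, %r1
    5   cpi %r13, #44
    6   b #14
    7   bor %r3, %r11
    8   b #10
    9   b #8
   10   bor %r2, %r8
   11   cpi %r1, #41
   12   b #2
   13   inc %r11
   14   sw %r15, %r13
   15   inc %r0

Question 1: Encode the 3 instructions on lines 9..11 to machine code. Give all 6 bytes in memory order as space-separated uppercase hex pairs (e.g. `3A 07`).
line 9 (b): pack op=0x31:6|imm=8:10 = 0xc408; big→ c4 08
line 10 (bor): pack op=0x33:6|rd=2:4|rs=8:4|pad=0:2 = 0xcca0; big→ cc a0
line 11 (cpi): pack op=0xf:6|rd=1:4|imm=41:6 = 0x3c69; big→ 3c 69

C4 08 CC A0 3C 69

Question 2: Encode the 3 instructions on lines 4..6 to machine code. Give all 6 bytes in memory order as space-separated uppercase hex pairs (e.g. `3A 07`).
4. bor fields op=0x33:6|rd=6:4|rs=1:4|pad=0:2 → word cd84h → cd 84
5. cpi fields op=0xf:6|rd=13:4|imm=44:6 → word 3f6ch → 3f 6c
6. b fields op=0x31:6|imm=14:10 → word c40eh → c4 0e

CD 84 3F 6C C4 0E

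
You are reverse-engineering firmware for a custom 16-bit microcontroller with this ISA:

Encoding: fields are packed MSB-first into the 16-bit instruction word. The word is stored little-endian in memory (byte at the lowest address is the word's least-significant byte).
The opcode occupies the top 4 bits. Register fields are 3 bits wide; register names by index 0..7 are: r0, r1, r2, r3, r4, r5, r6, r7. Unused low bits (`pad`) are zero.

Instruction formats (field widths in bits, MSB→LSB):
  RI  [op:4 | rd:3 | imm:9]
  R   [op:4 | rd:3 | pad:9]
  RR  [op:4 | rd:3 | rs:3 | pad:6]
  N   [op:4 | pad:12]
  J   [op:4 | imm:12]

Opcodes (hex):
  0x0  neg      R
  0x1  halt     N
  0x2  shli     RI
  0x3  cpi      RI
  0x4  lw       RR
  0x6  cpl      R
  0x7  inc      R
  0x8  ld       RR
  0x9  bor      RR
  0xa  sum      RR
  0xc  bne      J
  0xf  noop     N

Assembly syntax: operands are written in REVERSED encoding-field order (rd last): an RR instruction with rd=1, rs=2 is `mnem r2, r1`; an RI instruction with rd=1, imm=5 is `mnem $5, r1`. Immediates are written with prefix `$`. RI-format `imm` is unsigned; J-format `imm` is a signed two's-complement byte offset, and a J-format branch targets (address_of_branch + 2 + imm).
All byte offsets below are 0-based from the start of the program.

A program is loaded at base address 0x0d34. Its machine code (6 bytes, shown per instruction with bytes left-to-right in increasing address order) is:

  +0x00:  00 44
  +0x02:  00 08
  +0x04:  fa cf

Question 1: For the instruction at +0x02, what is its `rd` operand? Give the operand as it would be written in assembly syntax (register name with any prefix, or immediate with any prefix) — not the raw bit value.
r4

@+02  little-endian(00 08) = 0x0800
  top 4b → 0x0 → neg [R]
  rd: (w>>9)&0x7=0x4 → r4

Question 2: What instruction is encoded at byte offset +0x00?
[00] 00 44 → 0x4400
  top 4b → 0x4 → lw [RR]
  [11:9] rd=2 = r2
  [8:6] rs=0 = r0

lw r0, r2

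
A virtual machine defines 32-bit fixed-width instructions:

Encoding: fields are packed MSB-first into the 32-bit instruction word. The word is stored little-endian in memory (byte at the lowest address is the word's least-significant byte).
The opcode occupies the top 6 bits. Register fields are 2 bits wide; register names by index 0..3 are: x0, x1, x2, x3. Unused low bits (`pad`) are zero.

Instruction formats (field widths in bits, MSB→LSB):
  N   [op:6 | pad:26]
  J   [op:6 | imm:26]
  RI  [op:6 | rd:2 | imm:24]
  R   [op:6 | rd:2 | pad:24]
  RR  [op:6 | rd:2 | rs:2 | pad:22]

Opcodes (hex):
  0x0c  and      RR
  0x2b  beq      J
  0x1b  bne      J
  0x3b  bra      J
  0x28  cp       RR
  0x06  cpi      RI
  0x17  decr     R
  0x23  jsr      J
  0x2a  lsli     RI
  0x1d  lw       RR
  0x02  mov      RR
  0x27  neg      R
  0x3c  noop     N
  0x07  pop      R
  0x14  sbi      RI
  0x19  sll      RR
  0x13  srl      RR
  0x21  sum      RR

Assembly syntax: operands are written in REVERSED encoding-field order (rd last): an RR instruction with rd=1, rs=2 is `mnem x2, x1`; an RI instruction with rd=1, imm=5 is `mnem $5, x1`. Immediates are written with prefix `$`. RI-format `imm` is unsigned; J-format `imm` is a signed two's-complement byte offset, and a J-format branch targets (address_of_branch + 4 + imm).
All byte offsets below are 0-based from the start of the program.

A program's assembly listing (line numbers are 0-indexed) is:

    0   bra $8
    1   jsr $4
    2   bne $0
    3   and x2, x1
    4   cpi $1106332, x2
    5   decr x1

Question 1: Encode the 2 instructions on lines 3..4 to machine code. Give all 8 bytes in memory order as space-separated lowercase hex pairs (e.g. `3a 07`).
3. and fields op=0xc:6|rd=1:2|rs=2:2|pad=0:22 → word 31800000h → 00 00 80 31
4. cpi fields op=0x6:6|rd=2:2|imm=1106332:24 → word 1a10e19ch → 9c e1 10 1a

00 00 80 31 9c e1 10 1a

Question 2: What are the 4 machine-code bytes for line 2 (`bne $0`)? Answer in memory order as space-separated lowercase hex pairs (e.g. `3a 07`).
2. bne fields op=0x1b:6|imm=0:26 → word 6c000000h → 00 00 00 6c

00 00 00 6c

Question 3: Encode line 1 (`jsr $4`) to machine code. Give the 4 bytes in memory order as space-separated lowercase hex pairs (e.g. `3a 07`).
1. jsr fields op=0x23:6|imm=4:26 → word 8c000004h → 04 00 00 8c

04 00 00 8c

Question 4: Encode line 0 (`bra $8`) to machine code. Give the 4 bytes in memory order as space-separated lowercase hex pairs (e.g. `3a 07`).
L0: bra op=0x3b:6|imm=8:26 ⇒ 0xec000008 ⇒ little 08 00 00 ec

08 00 00 ec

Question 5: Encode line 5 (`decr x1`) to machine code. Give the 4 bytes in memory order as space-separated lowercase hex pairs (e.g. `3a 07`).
00 00 00 5d

line 5 (decr): pack op=0x17:6|rd=1:2|pad=0:24 = 0x5d000000; little→ 00 00 00 5d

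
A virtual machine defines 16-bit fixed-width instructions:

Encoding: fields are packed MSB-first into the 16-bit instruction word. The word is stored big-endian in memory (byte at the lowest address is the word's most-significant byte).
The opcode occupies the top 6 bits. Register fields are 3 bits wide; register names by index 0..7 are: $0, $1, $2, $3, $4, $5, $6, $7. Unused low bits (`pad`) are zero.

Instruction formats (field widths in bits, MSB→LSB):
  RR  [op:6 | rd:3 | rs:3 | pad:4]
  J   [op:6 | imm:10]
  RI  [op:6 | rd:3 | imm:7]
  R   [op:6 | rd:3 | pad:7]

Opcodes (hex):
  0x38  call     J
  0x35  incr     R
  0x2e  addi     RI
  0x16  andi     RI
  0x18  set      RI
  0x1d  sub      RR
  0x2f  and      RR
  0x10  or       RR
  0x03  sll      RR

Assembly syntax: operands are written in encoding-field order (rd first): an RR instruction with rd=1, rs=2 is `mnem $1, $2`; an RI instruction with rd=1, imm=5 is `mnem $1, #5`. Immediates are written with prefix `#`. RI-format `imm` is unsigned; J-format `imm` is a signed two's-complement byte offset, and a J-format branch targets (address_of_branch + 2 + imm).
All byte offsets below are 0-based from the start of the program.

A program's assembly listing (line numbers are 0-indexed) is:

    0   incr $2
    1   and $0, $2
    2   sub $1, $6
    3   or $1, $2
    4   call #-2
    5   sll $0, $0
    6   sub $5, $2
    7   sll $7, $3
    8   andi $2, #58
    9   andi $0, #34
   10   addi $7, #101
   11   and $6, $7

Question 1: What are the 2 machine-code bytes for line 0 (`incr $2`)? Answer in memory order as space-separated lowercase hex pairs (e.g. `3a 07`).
d5 00

L0: incr op=0x35:6|rd=2:3|pad=0:7 ⇒ 0xd500 ⇒ big d5 00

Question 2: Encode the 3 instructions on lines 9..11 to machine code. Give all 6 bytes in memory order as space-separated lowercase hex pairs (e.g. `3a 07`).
58 22 bb e5 bf 70

line 9 (andi): pack op=0x16:6|rd=0:3|imm=34:7 = 0x5822; big→ 58 22
line 10 (addi): pack op=0x2e:6|rd=7:3|imm=101:7 = 0xbbe5; big→ bb e5
line 11 (and): pack op=0x2f:6|rd=6:3|rs=7:3|pad=0:4 = 0xbf70; big→ bf 70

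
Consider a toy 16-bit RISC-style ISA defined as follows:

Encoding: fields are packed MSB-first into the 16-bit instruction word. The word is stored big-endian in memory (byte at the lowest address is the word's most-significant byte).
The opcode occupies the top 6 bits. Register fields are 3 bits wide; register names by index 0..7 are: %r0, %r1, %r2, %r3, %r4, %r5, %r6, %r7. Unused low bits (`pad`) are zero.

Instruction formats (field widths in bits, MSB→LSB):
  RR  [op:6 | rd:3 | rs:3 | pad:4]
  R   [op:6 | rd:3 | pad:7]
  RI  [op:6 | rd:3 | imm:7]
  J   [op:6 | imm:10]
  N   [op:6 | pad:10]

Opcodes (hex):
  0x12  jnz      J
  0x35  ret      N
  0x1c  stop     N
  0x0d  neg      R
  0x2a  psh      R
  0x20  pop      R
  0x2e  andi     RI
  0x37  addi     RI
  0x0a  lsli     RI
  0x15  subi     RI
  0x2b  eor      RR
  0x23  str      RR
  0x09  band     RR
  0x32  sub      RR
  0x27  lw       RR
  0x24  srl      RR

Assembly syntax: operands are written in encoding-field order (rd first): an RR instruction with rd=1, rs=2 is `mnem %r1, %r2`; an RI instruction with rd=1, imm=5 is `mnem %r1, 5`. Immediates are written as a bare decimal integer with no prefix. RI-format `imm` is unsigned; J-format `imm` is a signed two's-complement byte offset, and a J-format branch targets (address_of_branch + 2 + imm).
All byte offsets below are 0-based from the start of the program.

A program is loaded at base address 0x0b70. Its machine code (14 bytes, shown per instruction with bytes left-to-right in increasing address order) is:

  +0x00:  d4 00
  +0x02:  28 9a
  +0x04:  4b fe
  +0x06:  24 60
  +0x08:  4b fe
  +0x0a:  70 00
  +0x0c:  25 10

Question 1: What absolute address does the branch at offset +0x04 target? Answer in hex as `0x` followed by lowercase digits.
@+04  big-endian(4b fe) = 0x4bfe
  opcode bits[15:10]=0x12: jnz/J
  [9:0] imm=1022 (s10→-2) = -2
  target = base 0x0b70 + off 0x04 + 2 + imm -2 = 0x0b74

0x0b74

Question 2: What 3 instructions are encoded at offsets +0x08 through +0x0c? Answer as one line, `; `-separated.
jnz -2; stop; band %r2, %r1

[08] 4b fe → 0x4bfe
  top 6b → 0x12 → jnz [J]
  [9:0] imm=1022 (s10→-2) = -2
[0a] 70 00 → 0x7000
  top 6b → 0x1c → stop [N]
[0c] 25 10 → 0x2510
  top 6b → 0x9 → band [RR]
  [9:7] rd=2 = %r2
  [6:4] rs=1 = %r1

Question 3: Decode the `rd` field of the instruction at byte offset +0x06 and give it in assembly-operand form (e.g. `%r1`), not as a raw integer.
off 0x06: read 24 60 as big → 0x2460
  op=0x2460>>10=0x9 ⇒ band (RR)
  [9:7] rd=0 = %r0
  [6:4] rs=6 = %r6

%r0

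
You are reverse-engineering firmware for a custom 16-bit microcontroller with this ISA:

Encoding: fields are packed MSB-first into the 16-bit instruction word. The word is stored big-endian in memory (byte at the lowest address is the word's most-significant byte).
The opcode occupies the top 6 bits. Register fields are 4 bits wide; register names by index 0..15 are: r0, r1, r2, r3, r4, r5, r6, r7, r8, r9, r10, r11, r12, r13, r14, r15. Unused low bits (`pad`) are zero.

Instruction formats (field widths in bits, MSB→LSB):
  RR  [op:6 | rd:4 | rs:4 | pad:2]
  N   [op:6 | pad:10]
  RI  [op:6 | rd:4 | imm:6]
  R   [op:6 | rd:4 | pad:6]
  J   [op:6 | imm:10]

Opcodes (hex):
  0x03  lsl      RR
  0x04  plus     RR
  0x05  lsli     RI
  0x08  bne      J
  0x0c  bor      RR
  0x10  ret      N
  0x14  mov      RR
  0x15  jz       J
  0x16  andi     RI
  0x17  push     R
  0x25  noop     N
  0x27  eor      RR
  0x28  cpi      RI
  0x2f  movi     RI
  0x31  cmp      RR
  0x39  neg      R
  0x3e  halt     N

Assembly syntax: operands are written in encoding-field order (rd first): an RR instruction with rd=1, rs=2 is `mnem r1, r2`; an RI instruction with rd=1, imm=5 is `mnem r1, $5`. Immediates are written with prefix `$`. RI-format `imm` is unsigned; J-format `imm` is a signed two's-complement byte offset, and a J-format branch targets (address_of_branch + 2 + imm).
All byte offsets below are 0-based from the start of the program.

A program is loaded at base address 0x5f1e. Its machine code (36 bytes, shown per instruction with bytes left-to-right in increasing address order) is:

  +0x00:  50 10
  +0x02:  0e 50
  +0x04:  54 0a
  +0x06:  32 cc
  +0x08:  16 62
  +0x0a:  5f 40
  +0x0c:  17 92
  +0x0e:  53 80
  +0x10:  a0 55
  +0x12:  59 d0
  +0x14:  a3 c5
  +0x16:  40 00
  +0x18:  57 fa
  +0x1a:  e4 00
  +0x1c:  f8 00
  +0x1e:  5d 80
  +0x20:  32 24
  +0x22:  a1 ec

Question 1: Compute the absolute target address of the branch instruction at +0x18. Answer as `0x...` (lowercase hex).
0x5f32

@+18  big-endian(57 fa) = 0x57fa
  op=0x57fa>>10=0x15 ⇒ jz (J)
  imm@[9:0]=0x3fa (s10→-6) ⇒ $-6
  target = base 0x5f1e + off 0x18 + 2 + imm -6 = 0x5f32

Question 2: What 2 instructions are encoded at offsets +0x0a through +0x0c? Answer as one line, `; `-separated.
push r13; lsli r14, $18

off 0x0a: read 5f 40 as big → 0x5f40
  top 6b → 0x17 → push [R]
  [9:6] rd=13 = r13
off 0x0c: read 17 92 as big → 0x1792
  top 6b → 0x5 → lsli [RI]
  [9:6] rd=14 = r14
  [5:0] imm=18 = $18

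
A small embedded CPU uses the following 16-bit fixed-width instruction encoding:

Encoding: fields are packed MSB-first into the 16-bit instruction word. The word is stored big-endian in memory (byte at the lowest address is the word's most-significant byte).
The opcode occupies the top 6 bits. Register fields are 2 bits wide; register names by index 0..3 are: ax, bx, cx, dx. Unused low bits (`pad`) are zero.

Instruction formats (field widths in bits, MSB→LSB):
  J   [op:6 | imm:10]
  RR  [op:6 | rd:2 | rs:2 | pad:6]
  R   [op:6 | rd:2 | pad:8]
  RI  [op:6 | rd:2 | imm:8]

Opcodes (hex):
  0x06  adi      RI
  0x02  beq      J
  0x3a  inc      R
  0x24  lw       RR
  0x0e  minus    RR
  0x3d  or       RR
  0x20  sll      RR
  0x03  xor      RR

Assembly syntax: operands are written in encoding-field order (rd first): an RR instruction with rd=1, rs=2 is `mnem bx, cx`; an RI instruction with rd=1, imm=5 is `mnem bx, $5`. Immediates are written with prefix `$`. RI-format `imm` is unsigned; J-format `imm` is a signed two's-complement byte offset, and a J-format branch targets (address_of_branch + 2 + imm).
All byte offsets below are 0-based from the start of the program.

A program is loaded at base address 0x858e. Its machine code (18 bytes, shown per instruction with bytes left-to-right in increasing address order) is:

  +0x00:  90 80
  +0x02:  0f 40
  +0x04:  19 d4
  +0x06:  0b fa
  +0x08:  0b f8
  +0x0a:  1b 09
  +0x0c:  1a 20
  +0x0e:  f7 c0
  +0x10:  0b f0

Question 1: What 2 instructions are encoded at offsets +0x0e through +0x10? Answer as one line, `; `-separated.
+0x0e: f7 c0 ⇒ word 0xf7c0 (big)
  op=0xf7c0>>10=0x3d ⇒ or (RR)
  [9:8] rd=3 = dx
  [7:6] rs=3 = dx
+0x10: 0b f0 ⇒ word 0x0bf0 (big)
  op=0x0bf0>>10=0x2 ⇒ beq (J)
  [9:0] imm=1008 (s10→-16) = $-16

or dx, dx; beq $-16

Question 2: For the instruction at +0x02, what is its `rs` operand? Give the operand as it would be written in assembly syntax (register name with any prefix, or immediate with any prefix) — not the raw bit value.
bx

@+02  big-endian(0f 40) = 0x0f40
  opcode bits[15:10]=0x3: xor/RR
  [9:8] rd=3 = dx
  [7:6] rs=1 = bx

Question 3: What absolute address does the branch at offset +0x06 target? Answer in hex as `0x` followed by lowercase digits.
0x8590

@+06  big-endian(0b fa) = 0x0bfa
  opcode bits[15:10]=0x2: beq/J
  imm@[9:0]=0x3fa (s10→-6) ⇒ $-6
  target = base 0x858e + off 0x06 + 2 + imm -6 = 0x8590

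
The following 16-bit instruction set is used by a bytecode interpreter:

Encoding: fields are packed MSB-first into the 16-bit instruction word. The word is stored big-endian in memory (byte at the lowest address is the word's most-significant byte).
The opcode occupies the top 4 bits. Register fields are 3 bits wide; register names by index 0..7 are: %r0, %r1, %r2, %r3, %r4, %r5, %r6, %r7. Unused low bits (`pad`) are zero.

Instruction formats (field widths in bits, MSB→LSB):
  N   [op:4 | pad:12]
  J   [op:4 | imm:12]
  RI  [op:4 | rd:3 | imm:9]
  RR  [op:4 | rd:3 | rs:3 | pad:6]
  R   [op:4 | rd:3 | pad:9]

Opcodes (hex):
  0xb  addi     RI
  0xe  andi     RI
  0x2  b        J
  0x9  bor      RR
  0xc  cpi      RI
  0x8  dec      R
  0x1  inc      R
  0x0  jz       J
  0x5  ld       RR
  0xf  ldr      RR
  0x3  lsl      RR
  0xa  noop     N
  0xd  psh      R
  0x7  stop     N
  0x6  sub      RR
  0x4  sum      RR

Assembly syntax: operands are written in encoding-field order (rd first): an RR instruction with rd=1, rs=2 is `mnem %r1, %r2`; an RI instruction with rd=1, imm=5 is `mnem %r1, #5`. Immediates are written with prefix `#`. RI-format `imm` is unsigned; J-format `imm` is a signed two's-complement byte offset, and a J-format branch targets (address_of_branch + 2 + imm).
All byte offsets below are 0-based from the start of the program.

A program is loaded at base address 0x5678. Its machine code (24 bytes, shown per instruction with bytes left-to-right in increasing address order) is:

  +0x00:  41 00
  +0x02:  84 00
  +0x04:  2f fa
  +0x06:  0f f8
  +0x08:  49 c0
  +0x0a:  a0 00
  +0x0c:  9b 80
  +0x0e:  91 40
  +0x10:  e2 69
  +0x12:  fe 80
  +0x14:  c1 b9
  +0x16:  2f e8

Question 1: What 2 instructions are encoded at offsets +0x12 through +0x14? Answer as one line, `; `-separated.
off 0x12: read fe 80 as big → 0xfe80
  opcode bits[15:12]=0xf: ldr/RR
  [11:9] rd=7 = %r7
  [8:6] rs=2 = %r2
off 0x14: read c1 b9 as big → 0xc1b9
  opcode bits[15:12]=0xc: cpi/RI
  [11:9] rd=0 = %r0
  [8:0] imm=441 = #441

ldr %r7, %r2; cpi %r0, #441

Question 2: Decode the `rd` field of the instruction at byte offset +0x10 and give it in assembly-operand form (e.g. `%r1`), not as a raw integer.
+0x10: e2 69 ⇒ word 0xe269 (big)
  opcode bits[15:12]=0xe: andi/RI
  [11:9] rd=1 = %r1
  [8:0] imm=105 = #105

%r1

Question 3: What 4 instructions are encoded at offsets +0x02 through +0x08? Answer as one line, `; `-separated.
dec %r2; b #-6; jz #-8; sum %r4, %r7

+0x02: 84 00 ⇒ word 0x8400 (big)
  opcode bits[15:12]=0x8: dec/R
  [11:9] rd=2 = %r2
+0x04: 2f fa ⇒ word 0x2ffa (big)
  opcode bits[15:12]=0x2: b/J
  [11:0] imm=4090 (s12→-6) = #-6
+0x06: 0f f8 ⇒ word 0x0ff8 (big)
  opcode bits[15:12]=0x0: jz/J
  [11:0] imm=4088 (s12→-8) = #-8
+0x08: 49 c0 ⇒ word 0x49c0 (big)
  opcode bits[15:12]=0x4: sum/RR
  [11:9] rd=4 = %r4
  [8:6] rs=7 = %r7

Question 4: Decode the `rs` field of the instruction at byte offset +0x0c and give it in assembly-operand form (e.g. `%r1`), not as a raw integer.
%r6

off 0x0c: read 9b 80 as big → 0x9b80
  top 4b → 0x9 → bor [RR]
  rd: (w>>9)&0x7=0x5 → %r5
  rs: (w>>6)&0x7=0x6 → %r6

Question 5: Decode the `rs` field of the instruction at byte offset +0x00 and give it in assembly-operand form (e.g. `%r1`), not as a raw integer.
[00] 41 00 → 0x4100
  opcode bits[15:12]=0x4: sum/RR
  rd@[11:9]=0x0 ⇒ %r0
  rs@[8:6]=0x4 ⇒ %r4

%r4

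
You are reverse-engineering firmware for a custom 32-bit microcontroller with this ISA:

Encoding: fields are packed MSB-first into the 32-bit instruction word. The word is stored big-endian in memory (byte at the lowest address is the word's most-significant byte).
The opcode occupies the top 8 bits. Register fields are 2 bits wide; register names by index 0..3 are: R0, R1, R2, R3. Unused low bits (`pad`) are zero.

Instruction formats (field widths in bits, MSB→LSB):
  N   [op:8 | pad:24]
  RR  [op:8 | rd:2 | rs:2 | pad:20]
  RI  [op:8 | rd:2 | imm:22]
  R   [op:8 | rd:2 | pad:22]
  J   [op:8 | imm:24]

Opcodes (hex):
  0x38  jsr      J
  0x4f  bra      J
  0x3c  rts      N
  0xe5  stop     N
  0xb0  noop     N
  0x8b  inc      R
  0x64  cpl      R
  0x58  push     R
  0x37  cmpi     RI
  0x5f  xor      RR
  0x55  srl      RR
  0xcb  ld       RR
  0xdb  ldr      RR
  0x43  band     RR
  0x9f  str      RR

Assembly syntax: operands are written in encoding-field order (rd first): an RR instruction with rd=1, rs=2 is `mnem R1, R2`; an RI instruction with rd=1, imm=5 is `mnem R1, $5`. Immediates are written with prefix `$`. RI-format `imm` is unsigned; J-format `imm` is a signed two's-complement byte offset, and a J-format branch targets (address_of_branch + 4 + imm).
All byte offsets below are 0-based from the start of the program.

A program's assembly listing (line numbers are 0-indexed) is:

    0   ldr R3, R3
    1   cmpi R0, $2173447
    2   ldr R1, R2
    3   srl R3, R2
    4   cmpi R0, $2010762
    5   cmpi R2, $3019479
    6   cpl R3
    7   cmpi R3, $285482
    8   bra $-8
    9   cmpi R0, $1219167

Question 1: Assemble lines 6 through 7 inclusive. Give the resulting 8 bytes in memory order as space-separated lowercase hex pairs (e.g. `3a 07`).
6. cpl fields op=0x64:8|rd=3:2|pad=0:22 → word 64c00000h → 64 c0 00 00
7. cmpi fields op=0x37:8|rd=3:2|imm=285482:22 → word 37c45b2ah → 37 c4 5b 2a

64 c0 00 00 37 c4 5b 2a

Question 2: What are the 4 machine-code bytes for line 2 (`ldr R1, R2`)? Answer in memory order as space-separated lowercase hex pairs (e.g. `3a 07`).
L2: ldr op=0xdb:8|rd=1:2|rs=2:2|pad=0:20 ⇒ 0xdb600000 ⇒ big db 60 00 00

db 60 00 00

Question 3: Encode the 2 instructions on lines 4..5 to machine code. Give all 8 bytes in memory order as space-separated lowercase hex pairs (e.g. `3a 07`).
line 4 (cmpi): pack op=0x37:8|rd=0:2|imm=2010762:22 = 0x371eae8a; big→ 37 1e ae 8a
line 5 (cmpi): pack op=0x37:8|rd=2:2|imm=3019479:22 = 0x37ae12d7; big→ 37 ae 12 d7

37 1e ae 8a 37 ae 12 d7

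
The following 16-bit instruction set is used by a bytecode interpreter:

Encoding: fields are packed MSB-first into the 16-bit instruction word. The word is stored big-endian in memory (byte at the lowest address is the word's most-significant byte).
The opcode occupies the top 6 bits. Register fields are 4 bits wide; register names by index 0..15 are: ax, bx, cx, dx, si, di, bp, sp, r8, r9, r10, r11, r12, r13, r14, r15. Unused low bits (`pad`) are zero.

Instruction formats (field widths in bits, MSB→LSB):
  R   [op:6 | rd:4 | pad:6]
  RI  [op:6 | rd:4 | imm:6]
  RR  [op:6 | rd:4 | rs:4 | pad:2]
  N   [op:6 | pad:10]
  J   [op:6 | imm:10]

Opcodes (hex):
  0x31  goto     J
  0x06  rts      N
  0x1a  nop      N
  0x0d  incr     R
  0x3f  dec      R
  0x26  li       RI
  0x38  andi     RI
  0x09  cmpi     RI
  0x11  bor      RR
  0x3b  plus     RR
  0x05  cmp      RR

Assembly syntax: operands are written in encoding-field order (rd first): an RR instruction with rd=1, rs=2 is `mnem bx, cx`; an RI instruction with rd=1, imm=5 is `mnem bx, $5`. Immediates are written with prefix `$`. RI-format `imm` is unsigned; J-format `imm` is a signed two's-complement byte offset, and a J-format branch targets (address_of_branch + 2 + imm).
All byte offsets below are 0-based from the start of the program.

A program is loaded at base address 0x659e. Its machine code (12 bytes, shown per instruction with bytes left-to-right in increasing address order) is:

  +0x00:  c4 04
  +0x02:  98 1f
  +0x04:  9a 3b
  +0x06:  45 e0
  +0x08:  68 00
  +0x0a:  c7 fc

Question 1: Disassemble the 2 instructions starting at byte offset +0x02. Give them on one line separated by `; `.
li ax, $31; li r8, $59

@+02  big-endian(98 1f) = 0x981f
  op=0x981f>>10=0x26 ⇒ li (RI)
  rd: (w>>6)&0xf=0x0 → ax
  imm: (w>>0)&0x3f=0x1f → $31
@+04  big-endian(9a 3b) = 0x9a3b
  op=0x9a3b>>10=0x26 ⇒ li (RI)
  rd: (w>>6)&0xf=0x8 → r8
  imm: (w>>0)&0x3f=0x3b → $59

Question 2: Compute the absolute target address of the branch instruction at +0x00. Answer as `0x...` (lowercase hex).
0x65a4

off 0x00: read c4 04 as big → 0xc404
  op=0xc404>>10=0x31 ⇒ goto (J)
  [9:0] imm=4 = $4
  target = base 0x659e + off 0x00 + 2 + imm 4 = 0x65a4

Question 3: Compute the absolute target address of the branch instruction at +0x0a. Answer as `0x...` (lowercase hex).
[0a] c7 fc → 0xc7fc
  op=0xc7fc>>10=0x31 ⇒ goto (J)
  imm: (w>>0)&0x3ff=0x3fc (s10→-4) → $-4
  target = base 0x659e + off 0x0a + 2 + imm -4 = 0x65a6

0x65a6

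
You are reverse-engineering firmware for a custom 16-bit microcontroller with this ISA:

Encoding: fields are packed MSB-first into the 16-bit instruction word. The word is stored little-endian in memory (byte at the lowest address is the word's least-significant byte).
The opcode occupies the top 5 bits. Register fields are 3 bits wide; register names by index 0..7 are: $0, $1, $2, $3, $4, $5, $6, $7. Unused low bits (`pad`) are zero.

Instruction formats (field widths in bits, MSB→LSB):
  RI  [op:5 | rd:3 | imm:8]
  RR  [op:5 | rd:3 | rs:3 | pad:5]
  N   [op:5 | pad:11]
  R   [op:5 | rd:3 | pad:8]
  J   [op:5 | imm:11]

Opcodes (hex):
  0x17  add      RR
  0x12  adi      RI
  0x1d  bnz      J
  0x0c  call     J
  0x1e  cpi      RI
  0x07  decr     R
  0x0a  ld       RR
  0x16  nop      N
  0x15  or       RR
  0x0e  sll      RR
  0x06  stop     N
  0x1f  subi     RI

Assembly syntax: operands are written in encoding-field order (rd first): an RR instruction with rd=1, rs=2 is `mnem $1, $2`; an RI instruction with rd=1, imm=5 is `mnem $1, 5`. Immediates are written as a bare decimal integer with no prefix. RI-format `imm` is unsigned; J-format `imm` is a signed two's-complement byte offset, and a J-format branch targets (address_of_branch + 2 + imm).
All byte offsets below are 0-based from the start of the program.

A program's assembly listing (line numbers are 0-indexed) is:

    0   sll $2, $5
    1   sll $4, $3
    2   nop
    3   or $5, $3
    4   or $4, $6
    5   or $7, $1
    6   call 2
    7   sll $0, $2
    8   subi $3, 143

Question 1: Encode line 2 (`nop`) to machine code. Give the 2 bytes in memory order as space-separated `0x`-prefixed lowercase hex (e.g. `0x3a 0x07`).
0x00 0xb0

line 2 (nop): pack op=0x16:5|pad=0:11 = 0xb000; little→ 00 b0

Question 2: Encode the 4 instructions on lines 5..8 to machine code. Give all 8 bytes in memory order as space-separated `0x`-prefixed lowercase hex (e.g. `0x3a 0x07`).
L5: or op=0x15:5|rd=7:3|rs=1:3|pad=0:5 ⇒ 0xaf20 ⇒ little 20 af
L6: call op=0xc:5|imm=2:11 ⇒ 0x6002 ⇒ little 02 60
L7: sll op=0xe:5|rd=0:3|rs=2:3|pad=0:5 ⇒ 0x7040 ⇒ little 40 70
L8: subi op=0x1f:5|rd=3:3|imm=143:8 ⇒ 0xfb8f ⇒ little 8f fb

0x20 0xaf 0x02 0x60 0x40 0x70 0x8f 0xfb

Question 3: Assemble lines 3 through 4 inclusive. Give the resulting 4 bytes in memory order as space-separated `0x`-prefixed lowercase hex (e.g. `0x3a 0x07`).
0x60 0xad 0xc0 0xac

L3: or op=0x15:5|rd=5:3|rs=3:3|pad=0:5 ⇒ 0xad60 ⇒ little 60 ad
L4: or op=0x15:5|rd=4:3|rs=6:3|pad=0:5 ⇒ 0xacc0 ⇒ little c0 ac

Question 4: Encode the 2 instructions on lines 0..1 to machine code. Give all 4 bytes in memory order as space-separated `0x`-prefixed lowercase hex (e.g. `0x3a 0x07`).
0xa0 0x72 0x60 0x74

line 0 (sll): pack op=0xe:5|rd=2:3|rs=5:3|pad=0:5 = 0x72a0; little→ a0 72
line 1 (sll): pack op=0xe:5|rd=4:3|rs=3:3|pad=0:5 = 0x7460; little→ 60 74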